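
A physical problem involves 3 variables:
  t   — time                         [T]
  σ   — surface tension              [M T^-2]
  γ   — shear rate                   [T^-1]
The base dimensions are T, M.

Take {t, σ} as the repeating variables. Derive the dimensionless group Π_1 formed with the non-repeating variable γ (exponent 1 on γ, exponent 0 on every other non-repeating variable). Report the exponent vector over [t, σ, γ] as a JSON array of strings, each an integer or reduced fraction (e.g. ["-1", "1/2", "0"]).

Exponent matrix [T,M] × [t,σ,γ]:
  T: [ 1 -2 -1]
  M: [ 0  1  0]
Row reduction gives pivot columns t,σ; rank = 2
Repeat: t,σ; free: γ
RREF:
  r0: [   1    0   -1]
  r1: [   0    1    0]
Fix exponent of γ at 1; solve each RREF row for its pivot's exponent:
  r0: exp(t) + (-1)·1 = 0 ⇒ exp(t) = 1
  r1: exp(σ) + (0)·1 = 0 ⇒ exp(σ) = 0
Π_1 = t · γ

["1", "0", "1"]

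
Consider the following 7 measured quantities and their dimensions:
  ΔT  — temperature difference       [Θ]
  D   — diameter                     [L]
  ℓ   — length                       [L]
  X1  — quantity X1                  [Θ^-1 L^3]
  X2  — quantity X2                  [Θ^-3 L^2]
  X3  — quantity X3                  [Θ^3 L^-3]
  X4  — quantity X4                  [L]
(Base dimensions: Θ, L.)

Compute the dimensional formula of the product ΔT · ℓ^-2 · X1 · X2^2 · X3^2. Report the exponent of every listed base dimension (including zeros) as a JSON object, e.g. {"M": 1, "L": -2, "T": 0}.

{"Θ": 0, "L": -1}

Write exponents as rows Θ,L / cols ΔT,D,ℓ,X1,X2,X3,X4:
  Θ: [ 1  0  0 -1 -3  3  0]
  L: [ 0  1  1  3  2 -3  1]
  [Θ]: (1)·1+(-2)·0+(1)·-1+(2)·-3+(2)·3 = 0
  [L]: (1)·0+(-2)·1+(1)·3+(2)·2+(2)·-3 = -1
⇒ L^-1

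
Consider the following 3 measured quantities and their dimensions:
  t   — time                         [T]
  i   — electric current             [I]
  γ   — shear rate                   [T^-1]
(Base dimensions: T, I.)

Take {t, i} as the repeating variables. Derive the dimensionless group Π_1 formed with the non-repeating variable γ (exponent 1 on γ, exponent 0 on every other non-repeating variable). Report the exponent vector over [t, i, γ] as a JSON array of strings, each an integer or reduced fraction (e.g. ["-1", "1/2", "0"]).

["1", "0", "1"]

Dimensional matrix (T×I by t×i×γ):
  T: [ 1  0 -1]
  I: [ 0  1  0]
Echelon form has 2 nonzero rows (pivots: t,i)
Repeat: t,i; free: γ
RREF:
  r0: [   1    0   -1]
  r1: [   0    1    0]
Fix exponent of γ at 1; solve each RREF row for its pivot's exponent:
  r0: exp(t) + (-1)·1 = 0 ⇒ exp(t) = 1
  r1: exp(i) + (0)·1 = 0 ⇒ exp(i) = 0
Π_1 = t · γ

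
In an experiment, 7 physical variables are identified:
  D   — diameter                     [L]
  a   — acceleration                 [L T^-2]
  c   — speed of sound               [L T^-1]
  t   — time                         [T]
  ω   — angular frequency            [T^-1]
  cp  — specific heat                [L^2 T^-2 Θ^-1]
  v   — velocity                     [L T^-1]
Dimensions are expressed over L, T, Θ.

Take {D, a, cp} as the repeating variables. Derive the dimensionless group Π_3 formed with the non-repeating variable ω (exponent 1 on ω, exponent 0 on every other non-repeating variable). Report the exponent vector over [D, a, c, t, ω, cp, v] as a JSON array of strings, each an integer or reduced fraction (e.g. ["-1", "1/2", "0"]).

["1/2", "-1/2", "0", "0", "1", "0", "0"]

Dimensional matrix (L×T×Θ by D×a×c×t×ω×cp×v):
  L: [ 1  1  1  0  0  2  1]
  T: [ 0 -2 -1  1 -1 -2 -1]
  Θ: [ 0  0  0  0  0 -1  0]
Row reduction gives pivot columns D,a,cp; rank = 3
Repeat: D,a,cp; free: c,t,ω,v
RREF:
  r0: [   1    0  1/2  1/2 -1/2    0  1/2]
  r1: [   0    1  1/2 -1/2  1/2    0  1/2]
  r2: [   0    0    0    0    0    1    0]
Fix exponent of ω at 1, c at 0, t at 0, v at 0; solve each RREF row for its pivot's exponent:
  r0: exp(D) + (-1/2)·1 = 0 ⇒ exp(D) = 1/2
  r1: exp(a) + (1/2)·1 = 0 ⇒ exp(a) = -1/2
  r2: exp(cp) + (0)·1 = 0 ⇒ exp(cp) = 0
Π_3 = D^(1/2) · a^(-1/2) · ω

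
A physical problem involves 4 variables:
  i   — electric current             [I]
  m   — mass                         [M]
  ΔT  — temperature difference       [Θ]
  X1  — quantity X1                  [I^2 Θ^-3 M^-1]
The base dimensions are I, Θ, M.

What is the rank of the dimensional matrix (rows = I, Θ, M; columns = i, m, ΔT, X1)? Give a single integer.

Write exponents as rows I,Θ,M / cols i,m,ΔT,X1:
  I: [ 1  0  0  2]
  Θ: [ 0  0  1 -3]
  M: [ 0  1  0 -1]
Row reduction gives pivot columns i,m,ΔT; rank = 3

3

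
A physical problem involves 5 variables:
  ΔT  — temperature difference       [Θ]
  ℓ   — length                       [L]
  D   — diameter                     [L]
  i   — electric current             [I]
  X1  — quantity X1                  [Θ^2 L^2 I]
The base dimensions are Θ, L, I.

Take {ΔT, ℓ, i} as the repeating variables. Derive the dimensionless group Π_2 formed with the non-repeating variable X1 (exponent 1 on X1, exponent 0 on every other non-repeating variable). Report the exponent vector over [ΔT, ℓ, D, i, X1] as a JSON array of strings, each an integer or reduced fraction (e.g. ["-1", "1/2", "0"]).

Write exponents as rows Θ,L,I / cols ΔT,ℓ,D,i,X1:
  Θ: [ 1  0  0  0  2]
  L: [ 0  1  1  0  2]
  I: [ 0  0  0  1  1]
Row reduction gives pivot columns ΔT,ℓ,i; rank = 3
Repeat: ΔT,ℓ,i; free: D,X1
RREF:
  r0: [   1    0    0    0    2]
  r1: [   0    1    1    0    2]
  r2: [   0    0    0    1    1]
Fix exponent of X1 at 1, D at 0; solve each RREF row for its pivot's exponent:
  r0: exp(ΔT) + (2)·1 = 0 ⇒ exp(ΔT) = -2
  r1: exp(ℓ) + (2)·1 = 0 ⇒ exp(ℓ) = -2
  r2: exp(i) + (1)·1 = 0 ⇒ exp(i) = -1
Π_2 = ΔT^-2 · ℓ^-2 · i^-1 · X1

["-2", "-2", "0", "-1", "1"]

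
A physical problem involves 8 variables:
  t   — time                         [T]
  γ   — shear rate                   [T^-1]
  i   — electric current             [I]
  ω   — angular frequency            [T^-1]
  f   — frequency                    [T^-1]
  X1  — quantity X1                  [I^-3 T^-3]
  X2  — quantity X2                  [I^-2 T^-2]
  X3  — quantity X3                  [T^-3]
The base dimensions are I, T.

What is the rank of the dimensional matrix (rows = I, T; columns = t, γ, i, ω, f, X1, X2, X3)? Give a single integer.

2

Exponent matrix [I,T] × [t,γ,i,ω,f,X1,X2,X3]:
  I: [ 0  0  1  0  0 -3 -2  0]
  T: [ 1 -1  0 -1 -1 -3 -2 -3]
Row reduction gives pivot columns t,i; rank = 2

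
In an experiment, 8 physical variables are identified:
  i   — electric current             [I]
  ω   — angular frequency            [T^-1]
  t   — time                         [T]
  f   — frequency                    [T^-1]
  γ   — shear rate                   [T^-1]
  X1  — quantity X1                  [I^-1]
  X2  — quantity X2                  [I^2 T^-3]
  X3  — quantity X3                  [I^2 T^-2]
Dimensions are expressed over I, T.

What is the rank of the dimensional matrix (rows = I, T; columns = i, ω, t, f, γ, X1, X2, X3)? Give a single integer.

2

Dimensional matrix (I×T by i×ω×t×f×γ×X1×X2×X3):
  I: [ 1  0  0  0  0 -1  2  2]
  T: [ 0 -1  1 -1 -1  0 -3 -2]
Row reduction gives pivot columns i,ω; rank = 2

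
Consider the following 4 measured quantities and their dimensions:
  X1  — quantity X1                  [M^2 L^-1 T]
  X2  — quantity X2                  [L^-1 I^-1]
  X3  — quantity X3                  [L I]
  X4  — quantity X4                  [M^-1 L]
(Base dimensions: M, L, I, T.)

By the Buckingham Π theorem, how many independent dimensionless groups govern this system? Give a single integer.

Write exponents as rows M,L,I,T / cols X1,X2,X3,X4:
  M: [ 2  0  0 -1]
  L: [-1 -1  1  1]
  I: [ 0 -1  1  0]
  T: [ 1  0  0  0]
Echelon form has 3 nonzero rows (pivots: X1,X2,X4)
Π count = n − r = 4 − 3 = 1

1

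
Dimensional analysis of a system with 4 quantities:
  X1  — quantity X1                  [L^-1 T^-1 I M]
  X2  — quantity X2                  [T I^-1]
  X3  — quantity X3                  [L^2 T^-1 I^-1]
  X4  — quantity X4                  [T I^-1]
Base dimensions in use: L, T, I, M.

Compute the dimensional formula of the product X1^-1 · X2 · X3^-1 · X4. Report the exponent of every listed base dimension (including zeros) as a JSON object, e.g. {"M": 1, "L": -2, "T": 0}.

Write exponents as rows L,T,I,M / cols X1,X2,X3,X4:
  L: [-1  0  2  0]
  T: [-1  1 -1  1]
  I: [ 1 -1 -1 -1]
  M: [ 1  0  0  0]
  [L]: (-1)·-1+(1)·0+(-1)·2+(1)·0 = -1
  [T]: (-1)·-1+(1)·1+(-1)·-1+(1)·1 = 4
  [I]: (-1)·1+(1)·-1+(-1)·-1+(1)·-1 = -2
  [M]: (-1)·1+(1)·0+(-1)·0+(1)·0 = -1
⇒ L^-1 T^4 I^-2 M^-1

{"L": -1, "T": 4, "I": -2, "M": -1}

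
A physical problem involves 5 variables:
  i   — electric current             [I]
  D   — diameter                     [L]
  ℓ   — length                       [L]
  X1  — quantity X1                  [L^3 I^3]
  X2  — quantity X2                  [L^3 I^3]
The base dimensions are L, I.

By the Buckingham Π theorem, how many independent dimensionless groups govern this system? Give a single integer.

Dimensional matrix (L×I by i×D×ℓ×X1×X2):
  L: [ 0  1  1  3  3]
  I: [ 1  0  0  3  3]
RREF → pivots at {i,D} ⇒ r = 2
Π count = n − r = 5 − 2 = 3

3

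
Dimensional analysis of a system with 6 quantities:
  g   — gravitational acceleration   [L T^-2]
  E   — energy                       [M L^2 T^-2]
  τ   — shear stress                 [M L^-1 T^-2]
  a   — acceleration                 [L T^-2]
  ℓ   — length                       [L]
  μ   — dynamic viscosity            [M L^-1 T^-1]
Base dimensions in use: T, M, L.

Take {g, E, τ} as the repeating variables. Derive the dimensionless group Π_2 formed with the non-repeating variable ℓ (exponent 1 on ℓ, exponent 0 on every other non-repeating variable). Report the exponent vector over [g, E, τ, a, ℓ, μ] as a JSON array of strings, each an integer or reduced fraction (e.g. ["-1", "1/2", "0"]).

Dimensional matrix (T×M×L by g×E×τ×a×ℓ×μ):
  T: [-2 -2 -2 -2  0 -1]
  M: [ 0  1  1  0  0  1]
  L: [ 1  2 -1  1  1 -1]
Echelon form has 3 nonzero rows (pivots: g,E,τ)
Pivot set = {g,E,τ}, free = {a,ℓ,μ}
RREF:
  r0: [   1    0    0    1    0 -1/2]
  r1: [   0    1    0    0  1/3  1/6]
  r2: [   0    0    1    0 -1/3  5/6]
Fix exponent of ℓ at 1, a at 0, μ at 0; solve each RREF row for its pivot's exponent:
  r0: exp(g) + (0)·1 = 0 ⇒ exp(g) = 0
  r1: exp(E) + (1/3)·1 = 0 ⇒ exp(E) = -1/3
  r2: exp(τ) + (-1/3)·1 = 0 ⇒ exp(τ) = 1/3
Π_2 = E^(-1/3) · τ^(1/3) · ℓ

["0", "-1/3", "1/3", "0", "1", "0"]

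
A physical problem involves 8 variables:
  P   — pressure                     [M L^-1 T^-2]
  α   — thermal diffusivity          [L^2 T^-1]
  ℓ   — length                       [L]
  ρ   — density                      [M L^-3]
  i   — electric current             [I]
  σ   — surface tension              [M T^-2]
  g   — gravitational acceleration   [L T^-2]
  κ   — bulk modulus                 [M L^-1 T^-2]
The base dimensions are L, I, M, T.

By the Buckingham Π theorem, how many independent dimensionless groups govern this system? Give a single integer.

4

Exponent matrix [L,I,M,T] × [P,α,ℓ,ρ,i,σ,g,κ]:
  L: [-1  2  1 -3  0  0  1 -1]
  I: [ 0  0  0  0  1  0  0  0]
  M: [ 1  0  0  1  0  1  0  1]
  T: [-2 -1  0  0  0 -2 -2 -2]
Echelon form has 4 nonzero rows (pivots: P,α,ℓ,i)
n=8, r=4 ⇒ 4 dimensionless groups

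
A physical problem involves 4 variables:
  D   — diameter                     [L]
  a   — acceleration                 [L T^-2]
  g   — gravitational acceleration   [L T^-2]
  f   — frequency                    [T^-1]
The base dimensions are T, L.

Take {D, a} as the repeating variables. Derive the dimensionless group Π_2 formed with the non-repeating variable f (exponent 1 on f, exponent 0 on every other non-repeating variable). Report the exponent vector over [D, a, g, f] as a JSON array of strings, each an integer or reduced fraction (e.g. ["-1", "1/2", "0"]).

["1/2", "-1/2", "0", "1"]

Exponent matrix [T,L] × [D,a,g,f]:
  T: [ 0 -2 -2 -1]
  L: [ 1  1  1  0]
Echelon form has 2 nonzero rows (pivots: D,a)
Repeat: D,a; free: g,f
RREF:
  r0: [   1    0    0 -1/2]
  r1: [   0    1    1  1/2]
Fix exponent of f at 1, g at 0; solve each RREF row for its pivot's exponent:
  r0: exp(D) + (-1/2)·1 = 0 ⇒ exp(D) = 1/2
  r1: exp(a) + (1/2)·1 = 0 ⇒ exp(a) = -1/2
Π_2 = D^(1/2) · a^(-1/2) · f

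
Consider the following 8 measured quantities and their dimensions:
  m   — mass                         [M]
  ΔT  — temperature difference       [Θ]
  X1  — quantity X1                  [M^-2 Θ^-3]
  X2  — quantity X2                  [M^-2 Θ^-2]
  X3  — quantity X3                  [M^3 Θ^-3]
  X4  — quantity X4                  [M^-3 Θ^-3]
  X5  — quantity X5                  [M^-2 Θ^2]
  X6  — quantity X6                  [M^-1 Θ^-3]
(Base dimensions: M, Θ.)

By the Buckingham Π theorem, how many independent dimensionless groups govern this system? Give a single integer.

Write exponents as rows M,Θ / cols m,ΔT,X1,X2,X3,X4,X5,X6:
  M: [ 1  0 -2 -2  3 -3 -2 -1]
  Θ: [ 0  1 -3 -2 -3 -3  2 -3]
RREF → pivots at {m,ΔT} ⇒ r = 2
Π count = n − r = 8 − 2 = 6

6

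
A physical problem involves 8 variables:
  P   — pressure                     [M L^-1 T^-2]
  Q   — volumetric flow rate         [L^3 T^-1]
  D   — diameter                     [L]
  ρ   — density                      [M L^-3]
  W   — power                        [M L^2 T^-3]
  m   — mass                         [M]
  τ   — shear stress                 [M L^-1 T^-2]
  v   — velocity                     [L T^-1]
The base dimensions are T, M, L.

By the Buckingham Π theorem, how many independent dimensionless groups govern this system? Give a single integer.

Exponent matrix [T,M,L] × [P,Q,D,ρ,W,m,τ,v]:
  T: [-2 -1  0  0 -3  0 -2 -1]
  M: [ 1  0  0  1  1  1  1  0]
  L: [-1  3  1 -3  2  0 -1  1]
Row reduction gives pivot columns P,Q,D; rank = 3
8 vars − rank 3 = 5 Π groups

5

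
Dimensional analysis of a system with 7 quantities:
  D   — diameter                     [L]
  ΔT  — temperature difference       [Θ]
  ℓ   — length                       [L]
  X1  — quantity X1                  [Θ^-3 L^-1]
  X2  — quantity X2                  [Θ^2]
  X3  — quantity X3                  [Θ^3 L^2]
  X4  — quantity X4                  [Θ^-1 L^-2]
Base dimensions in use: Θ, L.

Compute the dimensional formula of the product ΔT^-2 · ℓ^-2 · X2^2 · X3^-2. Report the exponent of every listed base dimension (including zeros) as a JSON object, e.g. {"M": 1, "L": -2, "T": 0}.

Exponent matrix [Θ,L] × [D,ΔT,ℓ,X1,X2,X3,X4]:
  Θ: [ 0  1  0 -3  2  3 -1]
  L: [ 1  0  1 -1  0  2 -2]
  [Θ]: (-2)·1+(-2)·0+(2)·2+(-2)·3 = -4
  [L]: (-2)·0+(-2)·1+(2)·0+(-2)·2 = -6
⇒ Θ^-4 L^-6

{"Θ": -4, "L": -6}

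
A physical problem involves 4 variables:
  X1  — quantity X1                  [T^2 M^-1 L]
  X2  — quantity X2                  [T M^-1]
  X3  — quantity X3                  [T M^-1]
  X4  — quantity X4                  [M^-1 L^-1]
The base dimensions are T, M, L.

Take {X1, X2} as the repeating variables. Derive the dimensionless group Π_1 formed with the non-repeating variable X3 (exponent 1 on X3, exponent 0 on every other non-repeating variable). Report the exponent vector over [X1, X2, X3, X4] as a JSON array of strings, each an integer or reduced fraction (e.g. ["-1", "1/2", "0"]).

["0", "-1", "1", "0"]

Dimensional matrix (T×M×L by X1×X2×X3×X4):
  T: [ 2  1  1  0]
  M: [-1 -1 -1 -1]
  L: [ 1  0  0 -1]
Echelon form has 2 nonzero rows (pivots: X1,X2)
Pivot set = {X1,X2}, free = {X3,X4}
RREF:
  r0: [   1    0    0   -1]
  r1: [   0    1    1    2]
  r2: [   0    0    0    0]
Fix exponent of X3 at 1, X4 at 0; solve each RREF row for its pivot's exponent:
  r0: exp(X1) + (0)·1 = 0 ⇒ exp(X1) = 0
  r1: exp(X2) + (1)·1 = 0 ⇒ exp(X2) = -1
Π_1 = X2^-1 · X3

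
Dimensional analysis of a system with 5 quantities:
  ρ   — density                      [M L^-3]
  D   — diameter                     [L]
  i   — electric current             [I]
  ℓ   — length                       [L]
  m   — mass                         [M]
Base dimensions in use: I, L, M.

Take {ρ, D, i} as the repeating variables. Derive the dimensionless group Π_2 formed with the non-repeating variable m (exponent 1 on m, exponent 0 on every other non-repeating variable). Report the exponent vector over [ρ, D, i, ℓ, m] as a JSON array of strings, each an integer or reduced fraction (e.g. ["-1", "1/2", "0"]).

["-1", "-3", "0", "0", "1"]

Dimensional matrix (I×L×M by ρ×D×i×ℓ×m):
  I: [ 0  0  1  0  0]
  L: [-3  1  0  1  0]
  M: [ 1  0  0  0  1]
RREF → pivots at {ρ,D,i} ⇒ r = 3
Repeat: ρ,D,i; free: ℓ,m
RREF:
  r0: [   1    0    0    0    1]
  r1: [   0    1    0    1    3]
  r2: [   0    0    1    0    0]
Fix exponent of m at 1, ℓ at 0; solve each RREF row for its pivot's exponent:
  r0: exp(ρ) + (1)·1 = 0 ⇒ exp(ρ) = -1
  r1: exp(D) + (3)·1 = 0 ⇒ exp(D) = -3
  r2: exp(i) + (0)·1 = 0 ⇒ exp(i) = 0
Π_2 = ρ^-1 · D^-3 · m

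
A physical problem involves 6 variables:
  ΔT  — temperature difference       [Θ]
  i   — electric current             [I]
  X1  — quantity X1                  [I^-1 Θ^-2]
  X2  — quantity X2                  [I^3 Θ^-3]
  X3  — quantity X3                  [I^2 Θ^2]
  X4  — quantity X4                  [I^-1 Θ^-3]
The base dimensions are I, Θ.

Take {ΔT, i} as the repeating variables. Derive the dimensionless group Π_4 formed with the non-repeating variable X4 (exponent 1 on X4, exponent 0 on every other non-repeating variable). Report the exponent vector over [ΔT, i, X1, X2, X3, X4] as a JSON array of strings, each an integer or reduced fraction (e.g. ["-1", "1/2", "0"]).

["3", "1", "0", "0", "0", "1"]

Write exponents as rows I,Θ / cols ΔT,i,X1,X2,X3,X4:
  I: [ 0  1 -1  3  2 -1]
  Θ: [ 1  0 -2 -3  2 -3]
Row reduction gives pivot columns ΔT,i; rank = 2
Repeat: ΔT,i; free: X1,X2,X3,X4
RREF:
  r0: [   1    0   -2   -3    2   -3]
  r1: [   0    1   -1    3    2   -1]
Fix exponent of X4 at 1, X1 at 0, X2 at 0, X3 at 0; solve each RREF row for its pivot's exponent:
  r0: exp(ΔT) + (-3)·1 = 0 ⇒ exp(ΔT) = 3
  r1: exp(i) + (-1)·1 = 0 ⇒ exp(i) = 1
Π_4 = ΔT^3 · i · X4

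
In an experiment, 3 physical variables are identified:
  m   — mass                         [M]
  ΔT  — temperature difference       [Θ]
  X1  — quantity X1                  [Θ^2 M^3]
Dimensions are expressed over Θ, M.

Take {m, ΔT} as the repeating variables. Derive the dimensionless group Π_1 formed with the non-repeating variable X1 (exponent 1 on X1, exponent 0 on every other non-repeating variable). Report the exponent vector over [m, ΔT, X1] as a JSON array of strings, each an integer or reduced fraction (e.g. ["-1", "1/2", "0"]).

Exponent matrix [Θ,M] × [m,ΔT,X1]:
  Θ: [ 0  1  2]
  M: [ 1  0  3]
RREF → pivots at {m,ΔT} ⇒ r = 2
Pivot set = {m,ΔT}, free = {X1}
RREF:
  r0: [   1    0    3]
  r1: [   0    1    2]
Fix exponent of X1 at 1; solve each RREF row for its pivot's exponent:
  r0: exp(m) + (3)·1 = 0 ⇒ exp(m) = -3
  r1: exp(ΔT) + (2)·1 = 0 ⇒ exp(ΔT) = -2
Π_1 = m^-3 · ΔT^-2 · X1

["-3", "-2", "1"]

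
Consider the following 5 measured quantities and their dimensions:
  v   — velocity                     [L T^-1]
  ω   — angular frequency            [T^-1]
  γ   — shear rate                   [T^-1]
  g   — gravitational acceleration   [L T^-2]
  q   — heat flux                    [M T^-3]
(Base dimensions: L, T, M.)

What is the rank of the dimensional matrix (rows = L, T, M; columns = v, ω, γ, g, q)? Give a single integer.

Dimensional matrix (L×T×M by v×ω×γ×g×q):
  L: [ 1  0  0  1  0]
  T: [-1 -1 -1 -2 -3]
  M: [ 0  0  0  0  1]
RREF → pivots at {v,ω,q} ⇒ r = 3

3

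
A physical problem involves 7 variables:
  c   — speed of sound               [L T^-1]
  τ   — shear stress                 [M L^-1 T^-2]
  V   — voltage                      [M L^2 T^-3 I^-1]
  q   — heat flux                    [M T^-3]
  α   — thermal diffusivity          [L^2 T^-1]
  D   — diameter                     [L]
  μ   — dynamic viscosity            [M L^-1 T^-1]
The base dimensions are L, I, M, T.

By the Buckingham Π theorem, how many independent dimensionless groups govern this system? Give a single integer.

3

Dimensional matrix (L×I×M×T by c×τ×V×q×α×D×μ):
  L: [ 1 -1  2  0  2  1 -1]
  I: [ 0  0 -1  0  0  0  0]
  M: [ 0  1  1  1  0  0  1]
  T: [-1 -2 -3 -3 -1  0 -1]
RREF → pivots at {c,τ,V,α} ⇒ r = 4
n=7, r=4 ⇒ 3 dimensionless groups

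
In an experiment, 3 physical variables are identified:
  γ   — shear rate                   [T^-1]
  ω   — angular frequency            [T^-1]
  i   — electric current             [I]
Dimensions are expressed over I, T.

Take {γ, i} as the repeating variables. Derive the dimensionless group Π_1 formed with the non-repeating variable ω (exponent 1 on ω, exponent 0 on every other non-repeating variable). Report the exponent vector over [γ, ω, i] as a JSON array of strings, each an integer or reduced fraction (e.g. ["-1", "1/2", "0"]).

Dimensional matrix (I×T by γ×ω×i):
  I: [ 0  0  1]
  T: [-1 -1  0]
Row reduction gives pivot columns γ,i; rank = 2
Repeat: γ,i; free: ω
RREF:
  r0: [   1    1    0]
  r1: [   0    0    1]
Fix exponent of ω at 1; solve each RREF row for its pivot's exponent:
  r0: exp(γ) + (1)·1 = 0 ⇒ exp(γ) = -1
  r1: exp(i) + (0)·1 = 0 ⇒ exp(i) = 0
Π_1 = γ^-1 · ω

["-1", "1", "0"]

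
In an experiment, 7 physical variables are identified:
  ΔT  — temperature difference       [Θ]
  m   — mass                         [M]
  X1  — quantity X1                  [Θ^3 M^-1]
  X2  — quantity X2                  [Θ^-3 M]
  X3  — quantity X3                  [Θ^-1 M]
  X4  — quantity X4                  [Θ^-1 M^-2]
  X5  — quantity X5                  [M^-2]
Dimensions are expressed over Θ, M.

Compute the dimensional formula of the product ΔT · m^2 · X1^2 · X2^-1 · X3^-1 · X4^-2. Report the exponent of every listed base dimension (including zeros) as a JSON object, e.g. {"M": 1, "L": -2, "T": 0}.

{"Θ": 13, "M": 2}

Write exponents as rows Θ,M / cols ΔT,m,X1,X2,X3,X4,X5:
  Θ: [ 1  0  3 -3 -1 -1  0]
  M: [ 0  1 -1  1  1 -2 -2]
  [Θ]: (1)·1+(2)·0+(2)·3+(-1)·-3+(-1)·-1+(-2)·-1 = 13
  [M]: (1)·0+(2)·1+(2)·-1+(-1)·1+(-1)·1+(-2)·-2 = 2
⇒ Θ^13 M^2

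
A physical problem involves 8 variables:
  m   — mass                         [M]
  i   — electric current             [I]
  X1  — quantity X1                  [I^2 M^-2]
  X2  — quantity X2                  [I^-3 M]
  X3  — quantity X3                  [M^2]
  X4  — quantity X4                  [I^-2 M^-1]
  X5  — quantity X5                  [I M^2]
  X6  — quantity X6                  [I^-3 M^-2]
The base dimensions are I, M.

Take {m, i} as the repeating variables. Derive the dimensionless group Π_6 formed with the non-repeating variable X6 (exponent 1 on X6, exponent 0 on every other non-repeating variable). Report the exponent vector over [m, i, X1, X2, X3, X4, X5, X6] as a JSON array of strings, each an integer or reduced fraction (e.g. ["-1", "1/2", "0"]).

["2", "3", "0", "0", "0", "0", "0", "1"]

Exponent matrix [I,M] × [m,i,X1,X2,X3,X4,X5,X6]:
  I: [ 0  1  2 -3  0 -2  1 -3]
  M: [ 1  0 -2  1  2 -1  2 -2]
Row reduction gives pivot columns m,i; rank = 2
Pivot set = {m,i}, free = {X1,X2,X3,X4,X5,X6}
RREF:
  r0: [   1    0   -2    1    2   -1    2   -2]
  r1: [   0    1    2   -3    0   -2    1   -3]
Fix exponent of X6 at 1, X1 at 0, X2 at 0, X3 at 0, X4 at 0, X5 at 0; solve each RREF row for its pivot's exponent:
  r0: exp(m) + (-2)·1 = 0 ⇒ exp(m) = 2
  r1: exp(i) + (-3)·1 = 0 ⇒ exp(i) = 3
Π_6 = m^2 · i^3 · X6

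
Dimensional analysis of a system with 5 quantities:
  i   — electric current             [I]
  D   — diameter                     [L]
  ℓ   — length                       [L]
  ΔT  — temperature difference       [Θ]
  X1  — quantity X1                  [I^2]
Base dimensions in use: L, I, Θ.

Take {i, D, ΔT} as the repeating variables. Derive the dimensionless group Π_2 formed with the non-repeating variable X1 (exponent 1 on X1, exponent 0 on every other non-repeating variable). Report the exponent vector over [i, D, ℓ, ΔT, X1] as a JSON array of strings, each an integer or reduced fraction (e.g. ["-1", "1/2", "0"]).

["-2", "0", "0", "0", "1"]

Exponent matrix [L,I,Θ] × [i,D,ℓ,ΔT,X1]:
  L: [ 0  1  1  0  0]
  I: [ 1  0  0  0  2]
  Θ: [ 0  0  0  1  0]
RREF → pivots at {i,D,ΔT} ⇒ r = 3
Repeat: i,D,ΔT; free: ℓ,X1
RREF:
  r0: [   1    0    0    0    2]
  r1: [   0    1    1    0    0]
  r2: [   0    0    0    1    0]
Fix exponent of X1 at 1, ℓ at 0; solve each RREF row for its pivot's exponent:
  r0: exp(i) + (2)·1 = 0 ⇒ exp(i) = -2
  r1: exp(D) + (0)·1 = 0 ⇒ exp(D) = 0
  r2: exp(ΔT) + (0)·1 = 0 ⇒ exp(ΔT) = 0
Π_2 = i^-2 · X1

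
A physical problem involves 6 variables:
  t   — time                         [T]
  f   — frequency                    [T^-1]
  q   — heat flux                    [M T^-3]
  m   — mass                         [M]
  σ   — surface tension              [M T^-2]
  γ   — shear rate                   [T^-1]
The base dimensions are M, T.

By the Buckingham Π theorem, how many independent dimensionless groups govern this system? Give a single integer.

Write exponents as rows M,T / cols t,f,q,m,σ,γ:
  M: [ 0  0  1  1  1  0]
  T: [ 1 -1 -3  0 -2 -1]
Echelon form has 2 nonzero rows (pivots: t,q)
n=6, r=2 ⇒ 4 dimensionless groups

4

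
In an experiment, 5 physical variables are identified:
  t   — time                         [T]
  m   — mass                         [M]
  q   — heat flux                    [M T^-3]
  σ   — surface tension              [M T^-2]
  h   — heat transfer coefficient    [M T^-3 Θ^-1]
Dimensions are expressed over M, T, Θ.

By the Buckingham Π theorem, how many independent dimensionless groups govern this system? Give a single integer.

Exponent matrix [M,T,Θ] × [t,m,q,σ,h]:
  M: [ 0  1  1  1  1]
  T: [ 1  0 -3 -2 -3]
  Θ: [ 0  0  0  0 -1]
RREF → pivots at {t,m,h} ⇒ r = 3
5 vars − rank 3 = 2 Π groups

2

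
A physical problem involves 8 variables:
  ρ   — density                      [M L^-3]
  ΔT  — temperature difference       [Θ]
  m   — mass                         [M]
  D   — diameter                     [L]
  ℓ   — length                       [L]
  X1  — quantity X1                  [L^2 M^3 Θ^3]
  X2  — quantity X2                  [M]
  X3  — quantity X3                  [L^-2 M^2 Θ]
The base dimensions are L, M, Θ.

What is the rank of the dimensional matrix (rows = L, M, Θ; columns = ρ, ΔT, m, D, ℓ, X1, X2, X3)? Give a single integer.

3

Write exponents as rows L,M,Θ / cols ρ,ΔT,m,D,ℓ,X1,X2,X3:
  L: [-3  0  0  1  1  2  0 -2]
  M: [ 1  0  1  0  0  3  1  2]
  Θ: [ 0  1  0  0  0  3  0  1]
RREF → pivots at {ρ,ΔT,m} ⇒ r = 3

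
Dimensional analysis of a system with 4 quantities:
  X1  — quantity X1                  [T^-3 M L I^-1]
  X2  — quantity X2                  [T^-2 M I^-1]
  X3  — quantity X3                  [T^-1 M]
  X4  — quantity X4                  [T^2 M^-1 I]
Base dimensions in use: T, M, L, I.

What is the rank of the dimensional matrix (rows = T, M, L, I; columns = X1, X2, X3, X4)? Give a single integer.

3

Write exponents as rows T,M,L,I / cols X1,X2,X3,X4:
  T: [-3 -2 -1  2]
  M: [ 1  1  1 -1]
  L: [ 1  0  0  0]
  I: [-1 -1  0  1]
Echelon form has 3 nonzero rows (pivots: X1,X2,X3)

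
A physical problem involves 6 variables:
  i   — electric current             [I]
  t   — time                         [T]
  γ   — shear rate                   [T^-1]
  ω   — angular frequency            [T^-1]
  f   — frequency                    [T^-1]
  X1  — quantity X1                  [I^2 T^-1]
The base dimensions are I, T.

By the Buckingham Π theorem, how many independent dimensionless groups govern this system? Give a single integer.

4

Dimensional matrix (I×T by i×t×γ×ω×f×X1):
  I: [ 1  0  0  0  0  2]
  T: [ 0  1 -1 -1 -1 -1]
Row reduction gives pivot columns i,t; rank = 2
Π count = n − r = 6 − 2 = 4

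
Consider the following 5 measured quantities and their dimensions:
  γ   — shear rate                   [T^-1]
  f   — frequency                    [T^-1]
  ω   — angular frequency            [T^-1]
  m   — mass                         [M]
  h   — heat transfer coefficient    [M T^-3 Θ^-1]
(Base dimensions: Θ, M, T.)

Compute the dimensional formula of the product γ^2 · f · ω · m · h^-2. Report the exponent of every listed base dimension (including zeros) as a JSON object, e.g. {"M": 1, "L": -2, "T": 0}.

Write exponents as rows Θ,M,T / cols γ,f,ω,m,h:
  Θ: [ 0  0  0  0 -1]
  M: [ 0  0  0  1  1]
  T: [-1 -1 -1  0 -3]
  [Θ]: (2)·0+(1)·0+(1)·0+(1)·0+(-2)·-1 = 2
  [M]: (2)·0+(1)·0+(1)·0+(1)·1+(-2)·1 = -1
  [T]: (2)·-1+(1)·-1+(1)·-1+(1)·0+(-2)·-3 = 2
⇒ Θ^2 M^-1 T^2

{"Θ": 2, "M": -1, "T": 2}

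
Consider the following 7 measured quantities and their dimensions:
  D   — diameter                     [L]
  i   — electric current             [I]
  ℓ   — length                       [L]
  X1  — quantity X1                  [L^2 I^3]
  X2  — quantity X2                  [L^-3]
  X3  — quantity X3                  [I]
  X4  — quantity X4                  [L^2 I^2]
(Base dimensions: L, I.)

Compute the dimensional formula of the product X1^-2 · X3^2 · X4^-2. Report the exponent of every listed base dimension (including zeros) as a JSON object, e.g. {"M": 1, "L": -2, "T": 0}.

Dimensional matrix (L×I by D×i×ℓ×X1×X2×X3×X4):
  L: [ 1  0  1  2 -3  0  2]
  I: [ 0  1  0  3  0  1  2]
  [L]: (-2)·2+(2)·0+(-2)·2 = -8
  [I]: (-2)·3+(2)·1+(-2)·2 = -8
⇒ L^-8 I^-8

{"L": -8, "I": -8}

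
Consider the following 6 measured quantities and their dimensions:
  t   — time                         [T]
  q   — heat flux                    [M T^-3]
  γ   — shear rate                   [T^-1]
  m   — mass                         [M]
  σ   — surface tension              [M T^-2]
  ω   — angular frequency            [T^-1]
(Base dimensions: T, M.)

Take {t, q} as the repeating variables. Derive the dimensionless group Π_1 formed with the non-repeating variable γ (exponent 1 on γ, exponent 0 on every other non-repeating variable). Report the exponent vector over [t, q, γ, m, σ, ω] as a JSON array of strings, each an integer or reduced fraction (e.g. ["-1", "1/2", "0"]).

["1", "0", "1", "0", "0", "0"]

Dimensional matrix (T×M by t×q×γ×m×σ×ω):
  T: [ 1 -3 -1  0 -2 -1]
  M: [ 0  1  0  1  1  0]
Echelon form has 2 nonzero rows (pivots: t,q)
Pivot set = {t,q}, free = {γ,m,σ,ω}
RREF:
  r0: [   1    0   -1    3    1   -1]
  r1: [   0    1    0    1    1    0]
Fix exponent of γ at 1, m at 0, σ at 0, ω at 0; solve each RREF row for its pivot's exponent:
  r0: exp(t) + (-1)·1 = 0 ⇒ exp(t) = 1
  r1: exp(q) + (0)·1 = 0 ⇒ exp(q) = 0
Π_1 = t · γ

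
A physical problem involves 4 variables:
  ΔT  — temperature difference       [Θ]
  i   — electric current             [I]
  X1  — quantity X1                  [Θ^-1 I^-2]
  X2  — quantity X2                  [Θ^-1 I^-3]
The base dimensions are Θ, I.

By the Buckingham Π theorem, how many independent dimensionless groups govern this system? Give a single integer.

Exponent matrix [Θ,I] × [ΔT,i,X1,X2]:
  Θ: [ 1  0 -1 -1]
  I: [ 0  1 -2 -3]
Row reduction gives pivot columns ΔT,i; rank = 2
Π count = n − r = 4 − 2 = 2

2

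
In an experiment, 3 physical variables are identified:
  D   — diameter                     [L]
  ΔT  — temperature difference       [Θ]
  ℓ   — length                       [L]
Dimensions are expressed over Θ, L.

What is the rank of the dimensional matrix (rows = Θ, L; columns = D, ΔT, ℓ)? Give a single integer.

2

Write exponents as rows Θ,L / cols D,ΔT,ℓ:
  Θ: [ 0  1  0]
  L: [ 1  0  1]
RREF → pivots at {D,ΔT} ⇒ r = 2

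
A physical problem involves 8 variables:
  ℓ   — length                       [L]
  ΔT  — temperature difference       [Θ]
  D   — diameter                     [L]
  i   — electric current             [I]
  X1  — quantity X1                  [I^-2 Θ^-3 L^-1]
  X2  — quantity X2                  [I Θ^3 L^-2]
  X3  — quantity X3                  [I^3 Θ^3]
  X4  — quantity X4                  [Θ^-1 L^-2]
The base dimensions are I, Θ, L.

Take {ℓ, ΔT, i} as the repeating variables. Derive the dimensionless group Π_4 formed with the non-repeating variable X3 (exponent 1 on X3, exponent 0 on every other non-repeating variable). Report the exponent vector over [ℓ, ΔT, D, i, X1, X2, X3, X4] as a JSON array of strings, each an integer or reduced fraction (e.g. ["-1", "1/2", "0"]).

["0", "-3", "0", "-3", "0", "0", "1", "0"]

Dimensional matrix (I×Θ×L by ℓ×ΔT×D×i×X1×X2×X3×X4):
  I: [ 0  0  0  1 -2  1  3  0]
  Θ: [ 0  1  0  0 -3  3  3 -1]
  L: [ 1  0  1  0 -1 -2  0 -2]
RREF → pivots at {ℓ,ΔT,i} ⇒ r = 3
Pivot set = {ℓ,ΔT,i}, free = {D,X1,X2,X3,X4}
RREF:
  r0: [   1    0    1    0   -1   -2    0   -2]
  r1: [   0    1    0    0   -3    3    3   -1]
  r2: [   0    0    0    1   -2    1    3    0]
Fix exponent of X3 at 1, D at 0, X1 at 0, X2 at 0, X4 at 0; solve each RREF row for its pivot's exponent:
  r0: exp(ℓ) + (0)·1 = 0 ⇒ exp(ℓ) = 0
  r1: exp(ΔT) + (3)·1 = 0 ⇒ exp(ΔT) = -3
  r2: exp(i) + (3)·1 = 0 ⇒ exp(i) = -3
Π_4 = ΔT^-3 · i^-3 · X3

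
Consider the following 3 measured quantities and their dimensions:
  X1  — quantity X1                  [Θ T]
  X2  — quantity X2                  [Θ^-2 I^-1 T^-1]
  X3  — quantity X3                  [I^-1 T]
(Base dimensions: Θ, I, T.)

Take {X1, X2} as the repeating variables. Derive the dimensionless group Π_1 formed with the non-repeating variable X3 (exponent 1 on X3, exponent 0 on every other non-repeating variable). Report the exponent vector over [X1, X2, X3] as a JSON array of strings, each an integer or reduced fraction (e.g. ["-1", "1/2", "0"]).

Dimensional matrix (Θ×I×T by X1×X2×X3):
  Θ: [ 1 -2  0]
  I: [ 0 -1 -1]
  T: [ 1 -1  1]
RREF → pivots at {X1,X2} ⇒ r = 2
Repeat: X1,X2; free: X3
RREF:
  r0: [   1    0    2]
  r1: [   0    1    1]
  r2: [   0    0    0]
Fix exponent of X3 at 1; solve each RREF row for its pivot's exponent:
  r0: exp(X1) + (2)·1 = 0 ⇒ exp(X1) = -2
  r1: exp(X2) + (1)·1 = 0 ⇒ exp(X2) = -1
Π_1 = X1^-2 · X2^-1 · X3

["-2", "-1", "1"]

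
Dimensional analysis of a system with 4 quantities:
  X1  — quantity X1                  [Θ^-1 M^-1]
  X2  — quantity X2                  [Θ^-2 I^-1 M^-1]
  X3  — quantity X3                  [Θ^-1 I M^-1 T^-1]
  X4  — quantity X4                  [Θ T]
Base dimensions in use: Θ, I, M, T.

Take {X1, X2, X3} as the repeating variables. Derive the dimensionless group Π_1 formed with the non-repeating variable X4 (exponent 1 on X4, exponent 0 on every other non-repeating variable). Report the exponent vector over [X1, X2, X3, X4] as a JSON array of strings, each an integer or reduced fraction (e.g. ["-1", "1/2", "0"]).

Dimensional matrix (Θ×I×M×T by X1×X2×X3×X4):
  Θ: [-1 -2 -1  1]
  I: [ 0 -1  1  0]
  M: [-1 -1 -1  0]
  T: [ 0  0 -1  1]
Echelon form has 3 nonzero rows (pivots: X1,X2,X3)
Repeat: X1,X2,X3; free: X4
RREF:
  r0: [   1    0    0    2]
  r1: [   0    1    0   -1]
  r2: [   0    0    1   -1]
  r3: [   0    0    0    0]
Fix exponent of X4 at 1; solve each RREF row for its pivot's exponent:
  r0: exp(X1) + (2)·1 = 0 ⇒ exp(X1) = -2
  r1: exp(X2) + (-1)·1 = 0 ⇒ exp(X2) = 1
  r2: exp(X3) + (-1)·1 = 0 ⇒ exp(X3) = 1
Π_1 = X1^-2 · X2 · X3 · X4

["-2", "1", "1", "1"]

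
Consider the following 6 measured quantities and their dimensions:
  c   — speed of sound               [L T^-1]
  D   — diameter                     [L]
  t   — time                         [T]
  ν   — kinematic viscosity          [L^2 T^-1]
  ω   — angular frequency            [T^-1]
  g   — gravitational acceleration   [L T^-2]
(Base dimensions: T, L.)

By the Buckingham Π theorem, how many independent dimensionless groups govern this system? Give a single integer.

4

Exponent matrix [T,L] × [c,D,t,ν,ω,g]:
  T: [-1  0  1 -1 -1 -2]
  L: [ 1  1  0  2  0  1]
Echelon form has 2 nonzero rows (pivots: c,D)
Π count = n − r = 6 − 2 = 4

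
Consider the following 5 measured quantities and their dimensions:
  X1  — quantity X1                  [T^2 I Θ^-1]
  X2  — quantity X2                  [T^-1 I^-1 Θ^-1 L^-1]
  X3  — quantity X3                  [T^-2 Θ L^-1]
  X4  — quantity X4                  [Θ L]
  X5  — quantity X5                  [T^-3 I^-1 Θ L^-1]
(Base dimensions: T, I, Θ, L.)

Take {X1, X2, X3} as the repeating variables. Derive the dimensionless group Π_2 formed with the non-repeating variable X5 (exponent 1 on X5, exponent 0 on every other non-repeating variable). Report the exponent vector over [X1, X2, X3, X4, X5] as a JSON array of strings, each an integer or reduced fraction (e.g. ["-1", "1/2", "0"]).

["2/3", "-1/3", "-2/3", "0", "1"]

Dimensional matrix (T×I×Θ×L by X1×X2×X3×X4×X5):
  T: [ 2 -1 -2  0 -3]
  I: [ 1 -1  0  0 -1]
  Θ: [-1 -1  1  1  1]
  L: [ 0 -1 -1  1 -1]
Row reduction gives pivot columns X1,X2,X3; rank = 3
Pivot set = {X1,X2,X3}, free = {X4,X5}
RREF:
  r0: [   1    0    0 -2/3 -2/3]
  r1: [   0    1    0 -2/3  1/3]
  r2: [   0    0    1 -1/3  2/3]
  r3: [   0    0    0    0    0]
Fix exponent of X5 at 1, X4 at 0; solve each RREF row for its pivot's exponent:
  r0: exp(X1) + (-2/3)·1 = 0 ⇒ exp(X1) = 2/3
  r1: exp(X2) + (1/3)·1 = 0 ⇒ exp(X2) = -1/3
  r2: exp(X3) + (2/3)·1 = 0 ⇒ exp(X3) = -2/3
Π_2 = X1^(2/3) · X2^(-1/3) · X3^(-2/3) · X5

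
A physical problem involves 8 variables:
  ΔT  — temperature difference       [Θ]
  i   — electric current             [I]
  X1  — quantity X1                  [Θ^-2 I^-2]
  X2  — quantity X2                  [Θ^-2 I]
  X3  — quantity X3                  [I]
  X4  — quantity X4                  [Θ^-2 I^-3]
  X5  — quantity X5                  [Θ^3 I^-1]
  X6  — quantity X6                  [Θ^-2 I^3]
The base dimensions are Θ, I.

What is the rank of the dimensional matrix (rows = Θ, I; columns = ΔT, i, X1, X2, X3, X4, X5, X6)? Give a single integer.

2

Write exponents as rows Θ,I / cols ΔT,i,X1,X2,X3,X4,X5,X6:
  Θ: [ 1  0 -2 -2  0 -2  3 -2]
  I: [ 0  1 -2  1  1 -3 -1  3]
Row reduction gives pivot columns ΔT,i; rank = 2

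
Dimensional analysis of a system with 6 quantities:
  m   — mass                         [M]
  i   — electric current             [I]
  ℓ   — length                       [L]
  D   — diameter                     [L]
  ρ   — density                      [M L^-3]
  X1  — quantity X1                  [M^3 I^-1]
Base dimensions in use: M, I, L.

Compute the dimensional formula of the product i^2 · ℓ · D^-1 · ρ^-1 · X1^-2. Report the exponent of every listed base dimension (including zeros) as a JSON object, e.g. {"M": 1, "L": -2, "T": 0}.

Write exponents as rows M,I,L / cols m,i,ℓ,D,ρ,X1:
  M: [ 1  0  0  0  1  3]
  I: [ 0  1  0  0  0 -1]
  L: [ 0  0  1  1 -3  0]
  [M]: (2)·0+(1)·0+(-1)·0+(-1)·1+(-2)·3 = -7
  [I]: (2)·1+(1)·0+(-1)·0+(-1)·0+(-2)·-1 = 4
  [L]: (2)·0+(1)·1+(-1)·1+(-1)·-3+(-2)·0 = 3
⇒ M^-7 I^4 L^3

{"M": -7, "I": 4, "L": 3}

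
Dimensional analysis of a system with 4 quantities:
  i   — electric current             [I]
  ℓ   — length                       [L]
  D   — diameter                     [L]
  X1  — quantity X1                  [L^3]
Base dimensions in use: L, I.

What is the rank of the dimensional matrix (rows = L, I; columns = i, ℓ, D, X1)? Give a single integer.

2

Exponent matrix [L,I] × [i,ℓ,D,X1]:
  L: [ 0  1  1  3]
  I: [ 1  0  0  0]
Row reduction gives pivot columns i,ℓ; rank = 2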